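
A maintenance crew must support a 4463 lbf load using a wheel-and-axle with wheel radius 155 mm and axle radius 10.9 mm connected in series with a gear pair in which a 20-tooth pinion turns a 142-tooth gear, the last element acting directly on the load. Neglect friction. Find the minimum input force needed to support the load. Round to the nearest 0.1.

Wheel-and-axle MA = R/r = 155/10.9 = 14.22.
Gear pair MA = 142/20 = 7.1.
Combined ideal MA = 14.22 × 7.1 = 100.96.
Effort = load / MA = 4463 / 100.96 = 44.204 lbf.

44.2 lbf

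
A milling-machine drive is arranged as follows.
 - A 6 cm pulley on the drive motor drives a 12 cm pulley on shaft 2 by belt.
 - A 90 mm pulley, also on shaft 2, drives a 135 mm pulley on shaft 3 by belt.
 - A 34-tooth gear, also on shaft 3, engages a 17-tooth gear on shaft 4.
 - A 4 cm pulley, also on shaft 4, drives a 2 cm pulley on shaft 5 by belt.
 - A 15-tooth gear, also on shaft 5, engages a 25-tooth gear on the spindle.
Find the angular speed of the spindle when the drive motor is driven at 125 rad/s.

belt 12/6 = 2 → 125/2 = 62.5 rad/s
belt 135/90 = 1.5 → 62.5/1.5 = 41.667 rad/s
gear mesh 17/34 = 0.5 → 41.667/0.5 = 83.333 rad/s
belt 2/4 = 0.5 → 83.333/0.5 = 166.67 rad/s
gear mesh 25/15 = 1.6667 → 166.67/1.6667 = 100 rad/s

100 rad/s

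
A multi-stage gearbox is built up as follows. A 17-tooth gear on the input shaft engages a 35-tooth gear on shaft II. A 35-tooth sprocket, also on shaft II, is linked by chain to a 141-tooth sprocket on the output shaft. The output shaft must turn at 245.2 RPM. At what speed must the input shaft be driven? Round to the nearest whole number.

2034 RPM

Overall ratio R = 2.0588 × 4.0286 = 8.2941.
Required input speed = output speed × R = 245.2 × 8.2941 = 2033.7 RPM.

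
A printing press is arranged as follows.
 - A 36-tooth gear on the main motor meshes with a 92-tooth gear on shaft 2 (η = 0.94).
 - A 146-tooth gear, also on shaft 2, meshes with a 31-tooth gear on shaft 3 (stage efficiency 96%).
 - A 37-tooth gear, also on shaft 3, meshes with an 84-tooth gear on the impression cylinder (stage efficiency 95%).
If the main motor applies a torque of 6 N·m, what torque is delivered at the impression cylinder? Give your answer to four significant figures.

6.336 N·m

After the gear mesh (92/36): 6 × 2.5556 × 0.94 = 14.413 N·m
After the gear mesh (31/146): 14.413 × 0.21233 × 0.96 = 2.938 N·m
After the gear mesh (84/37): 2.938 × 2.2703 × 0.95 = 6.3364 N·m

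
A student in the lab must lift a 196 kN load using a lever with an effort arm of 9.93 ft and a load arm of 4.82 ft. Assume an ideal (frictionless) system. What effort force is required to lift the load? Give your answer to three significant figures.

Lever MA = effort arm / load arm = 9.93/4.82 = 2.0602.
Effort = load / MA = 196 / 2.0602 = 95.138 kN.

95.1 kN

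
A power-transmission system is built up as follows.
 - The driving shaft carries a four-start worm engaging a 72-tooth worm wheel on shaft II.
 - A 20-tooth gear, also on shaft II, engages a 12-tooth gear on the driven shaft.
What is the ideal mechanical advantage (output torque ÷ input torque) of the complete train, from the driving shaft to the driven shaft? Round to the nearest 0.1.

10.8

Each stage contributes driven/driver: worm 72/4 = 18, gear mesh 12/20 = 0.6.
Overall: 18 × 0.6 = 10.8.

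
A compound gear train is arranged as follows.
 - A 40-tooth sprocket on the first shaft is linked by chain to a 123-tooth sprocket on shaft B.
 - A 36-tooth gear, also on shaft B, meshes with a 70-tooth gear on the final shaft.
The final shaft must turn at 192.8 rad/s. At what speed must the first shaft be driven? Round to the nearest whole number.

1153 rad/s

Overall ratio R = 3.075 × 1.9444 = 5.9792.
Required input speed = output speed × R = 192.8 × 5.9792 = 1152.8 rad/s.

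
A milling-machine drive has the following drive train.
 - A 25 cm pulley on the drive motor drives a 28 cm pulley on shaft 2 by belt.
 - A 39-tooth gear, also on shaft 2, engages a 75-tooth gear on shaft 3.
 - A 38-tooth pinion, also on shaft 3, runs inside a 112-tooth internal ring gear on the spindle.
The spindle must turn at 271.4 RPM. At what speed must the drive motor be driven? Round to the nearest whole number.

Overall ratio R = 1.12 × 1.9231 × 2.9474 = 6.3482.
Required input speed = output speed × R = 271.4 × 6.3482 = 1722.9 RPM.

1723 RPM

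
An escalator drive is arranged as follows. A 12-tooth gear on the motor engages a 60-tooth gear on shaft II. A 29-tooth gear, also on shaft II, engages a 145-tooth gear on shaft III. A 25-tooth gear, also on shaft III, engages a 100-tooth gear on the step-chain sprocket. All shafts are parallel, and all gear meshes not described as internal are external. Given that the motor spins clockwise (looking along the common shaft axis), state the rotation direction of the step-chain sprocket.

the motor → shaft II: external mesh, 1 reversal → CCW.
shaft II → shaft III: external mesh, 1 reversal → CW.
shaft III → the step-chain sprocket: external mesh, 1 reversal → CCW.
3 reversals in total — an odd number — so the step-chain sprocket turns opposite to the motor.

anticlockwise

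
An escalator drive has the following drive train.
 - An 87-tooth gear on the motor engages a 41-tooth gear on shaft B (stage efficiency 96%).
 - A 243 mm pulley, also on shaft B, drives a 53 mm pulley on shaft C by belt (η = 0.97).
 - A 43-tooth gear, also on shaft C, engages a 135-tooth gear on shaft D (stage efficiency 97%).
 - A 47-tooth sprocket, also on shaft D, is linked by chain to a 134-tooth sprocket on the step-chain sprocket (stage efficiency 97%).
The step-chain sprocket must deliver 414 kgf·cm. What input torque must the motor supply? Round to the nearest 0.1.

513.6 kgf·cm

Overall ratio R = 0.47126 × 0.21811 × 3.1395 × 2.8511 = 0.92004; overall efficiency η = 0.96 × 0.97 × 0.97 × 0.97 = 0.8762.
Input torque = output torque / (R × η) = 414 / (0.92004 × 0.8762) = 513.58 kgf·cm.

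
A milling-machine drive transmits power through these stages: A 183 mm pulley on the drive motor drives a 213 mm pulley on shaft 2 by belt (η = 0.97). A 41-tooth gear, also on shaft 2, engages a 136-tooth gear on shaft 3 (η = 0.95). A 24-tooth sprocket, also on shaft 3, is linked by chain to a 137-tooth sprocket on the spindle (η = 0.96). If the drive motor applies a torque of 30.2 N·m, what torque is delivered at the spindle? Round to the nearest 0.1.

Belt: ratio = 213/183 = 1.1639; torque at shaft 2 = 30.2 × 1.1639 × 0.97 = 34.096 N·m.
Gear mesh: ratio = 136/41 = 3.3171; torque at shaft 3 = 34.096 × 3.3171 × 0.95 = 107.44 N·m.
Chain: ratio = 137/24 = 5.7083; torque at the spindle = 107.44 × 5.7083 × 0.96 = 588.8 N·m.

588.8 N·m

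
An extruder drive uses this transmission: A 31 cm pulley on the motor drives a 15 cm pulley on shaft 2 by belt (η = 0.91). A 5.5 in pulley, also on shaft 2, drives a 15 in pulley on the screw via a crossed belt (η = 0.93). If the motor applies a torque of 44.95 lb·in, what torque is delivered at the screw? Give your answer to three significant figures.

After the belt (15/31): 44.95 × 0.48387 × 0.91 = 19.793 lb·in
After the belt (15/5.5): 19.793 × 2.7273 × 0.93 = 50.201 lb·in

50.2 lb·in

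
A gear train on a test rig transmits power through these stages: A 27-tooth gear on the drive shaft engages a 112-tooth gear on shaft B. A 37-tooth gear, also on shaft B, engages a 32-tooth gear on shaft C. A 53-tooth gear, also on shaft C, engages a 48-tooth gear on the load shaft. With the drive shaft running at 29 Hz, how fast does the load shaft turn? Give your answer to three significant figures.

gear mesh 112/27 = 4.1481 → 29/4.1481 = 6.9911 Hz
gear mesh 32/37 = 0.86486 → 6.9911/0.86486 = 8.0834 Hz
gear mesh 48/53 = 0.90566 → 8.0834/0.90566 = 8.9254 Hz

8.93 Hz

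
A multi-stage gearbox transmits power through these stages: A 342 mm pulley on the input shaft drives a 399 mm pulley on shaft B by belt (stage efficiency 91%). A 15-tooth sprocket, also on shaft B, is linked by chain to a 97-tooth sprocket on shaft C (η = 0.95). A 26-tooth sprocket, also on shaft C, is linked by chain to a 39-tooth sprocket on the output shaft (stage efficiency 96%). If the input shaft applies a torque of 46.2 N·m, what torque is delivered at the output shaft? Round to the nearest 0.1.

Belt: ratio = 399/342 = 1.1667; torque at shaft B = 46.2 × 1.1667 × 0.91 = 49.049 N·m.
Chain: ratio = 97/15 = 6.4667; torque at shaft C = 49.049 × 6.4667 × 0.95 = 301.32 N·m.
Chain: ratio = 39/26 = 1.5; torque at the output shaft = 301.32 × 1.5 × 0.96 = 433.91 N·m.

433.9 N·m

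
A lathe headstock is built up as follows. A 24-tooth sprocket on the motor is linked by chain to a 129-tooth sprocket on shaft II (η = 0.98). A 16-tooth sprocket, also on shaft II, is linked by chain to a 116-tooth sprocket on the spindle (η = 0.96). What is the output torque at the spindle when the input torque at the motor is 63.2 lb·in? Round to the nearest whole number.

chain 129/24 = 5.375 → τ = 63.2·5.375·0.98 = 332.91 lb·in
chain 116/16 = 7.25 → τ = 332.91·7.25·0.96 = 2317 lb·in

2317 lb·in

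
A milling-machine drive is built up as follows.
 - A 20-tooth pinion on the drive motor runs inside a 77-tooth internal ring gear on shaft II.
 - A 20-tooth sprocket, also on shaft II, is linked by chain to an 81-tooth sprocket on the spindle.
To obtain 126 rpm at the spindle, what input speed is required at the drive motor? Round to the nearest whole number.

Overall ratio R = 3.85 × 4.05 = 15.592.
Required input speed = output speed × R = 126 × 15.592 = 1964.7 rpm.

1965 rpm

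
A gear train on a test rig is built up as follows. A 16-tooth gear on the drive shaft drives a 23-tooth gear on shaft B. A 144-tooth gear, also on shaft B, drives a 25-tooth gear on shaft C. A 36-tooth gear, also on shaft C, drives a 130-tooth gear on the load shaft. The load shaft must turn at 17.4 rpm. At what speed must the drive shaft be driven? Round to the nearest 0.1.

15.7 rpm

Overall ratio R = 1.4375 × 0.17361 × 3.6111 = 0.90121.
Required input speed = output speed × R = 17.4 × 0.90121 = 15.681 rpm.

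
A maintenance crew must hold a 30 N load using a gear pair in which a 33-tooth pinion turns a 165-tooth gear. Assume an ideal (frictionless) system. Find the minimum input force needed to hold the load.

6 N

Gear pair MA = 165/33 = 5.
Effort = load / MA = 30 / 5 = 6 N.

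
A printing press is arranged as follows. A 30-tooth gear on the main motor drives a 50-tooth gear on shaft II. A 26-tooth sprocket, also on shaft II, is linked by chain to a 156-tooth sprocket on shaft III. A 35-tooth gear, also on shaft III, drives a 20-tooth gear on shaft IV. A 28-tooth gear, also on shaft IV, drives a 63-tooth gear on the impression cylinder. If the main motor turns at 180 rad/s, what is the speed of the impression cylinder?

14 rad/s

gear mesh 50/30 = 1.6667 → 180/1.6667 = 108 rad/s
chain 156/26 = 6 → 108/6 = 18 rad/s
gear mesh 20/35 = 0.57143 → 18/0.57143 = 31.5 rad/s
gear mesh 63/28 = 2.25 → 31.5/2.25 = 14 rad/s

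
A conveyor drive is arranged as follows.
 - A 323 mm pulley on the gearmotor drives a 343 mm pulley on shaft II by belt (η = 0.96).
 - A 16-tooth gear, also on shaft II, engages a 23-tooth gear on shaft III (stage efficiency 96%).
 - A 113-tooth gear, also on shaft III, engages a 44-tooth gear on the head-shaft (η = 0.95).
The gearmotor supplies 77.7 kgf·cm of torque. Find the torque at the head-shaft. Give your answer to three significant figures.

belt 343/323 = 1.0619 → τ = 77.7·1.0619·0.96 = 79.211 kgf·cm
gear mesh 23/16 = 1.4375 → τ = 79.211·1.4375·0.96 = 109.31 kgf·cm
gear mesh 44/113 = 0.38938 → τ = 109.31·0.38938·0.95 = 40.435 kgf·cm

40.4 kgf·cm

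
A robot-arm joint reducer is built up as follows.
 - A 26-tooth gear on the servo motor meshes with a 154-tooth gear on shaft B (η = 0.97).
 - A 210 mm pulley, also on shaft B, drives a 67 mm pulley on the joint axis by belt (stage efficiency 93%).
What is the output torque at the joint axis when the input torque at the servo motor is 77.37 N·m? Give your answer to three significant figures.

Gear mesh: ratio = 154/26 = 5.9231; torque at shaft B = 77.37 × 5.9231 × 0.97 = 444.52 N·m.
Belt: ratio = 67/210 = 0.31905; torque at the joint axis = 444.52 × 0.31905 × 0.93 = 131.9 N·m.

132 N·m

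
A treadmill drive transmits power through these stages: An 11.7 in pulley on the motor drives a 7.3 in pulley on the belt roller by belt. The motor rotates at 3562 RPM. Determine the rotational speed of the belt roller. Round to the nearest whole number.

5709 RPM

Belt: ratio = 7.3/11.7 = 0.62393, so the belt roller turns at 3562 / 0.62393 = 5709 RPM.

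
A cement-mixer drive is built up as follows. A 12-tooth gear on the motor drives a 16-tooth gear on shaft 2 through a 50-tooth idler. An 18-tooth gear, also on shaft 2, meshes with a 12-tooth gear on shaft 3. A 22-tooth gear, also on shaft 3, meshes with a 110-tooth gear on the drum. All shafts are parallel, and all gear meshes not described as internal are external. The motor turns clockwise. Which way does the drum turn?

the motor → shaft 2: driver → idler → driven is 2 external meshes, 2 reversals → CW.
shaft 2 → shaft 3: external mesh, 1 reversal → CCW.
shaft 3 → the drum: external mesh, 1 reversal → CW.
4 reversals in total — an even number — so the drum turns the same way as the motor.

clockwise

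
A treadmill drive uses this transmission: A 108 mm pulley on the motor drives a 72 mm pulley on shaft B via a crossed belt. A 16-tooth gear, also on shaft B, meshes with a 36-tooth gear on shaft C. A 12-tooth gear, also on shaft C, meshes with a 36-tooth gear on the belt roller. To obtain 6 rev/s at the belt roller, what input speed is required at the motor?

27 rev/s

Overall ratio R = 0.66667 × 2.25 × 3 = 4.5.
Required input speed = output speed × R = 6 × 4.5 = 27 rev/s.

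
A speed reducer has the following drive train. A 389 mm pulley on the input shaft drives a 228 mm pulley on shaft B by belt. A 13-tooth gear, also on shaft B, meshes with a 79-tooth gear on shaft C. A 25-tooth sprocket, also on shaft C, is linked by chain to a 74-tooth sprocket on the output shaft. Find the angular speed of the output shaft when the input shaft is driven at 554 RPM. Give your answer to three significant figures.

52.5 RPM

the input shaft → shaft B (belt, 228/389): 554 ÷ 0.58612 = 945.2 RPM
shaft B → shaft C (gear mesh, 79/13): 945.2 ÷ 6.0769 = 155.54 RPM
shaft C → the output shaft (chain, 74/25): 155.54 ÷ 2.96 = 52.547 RPM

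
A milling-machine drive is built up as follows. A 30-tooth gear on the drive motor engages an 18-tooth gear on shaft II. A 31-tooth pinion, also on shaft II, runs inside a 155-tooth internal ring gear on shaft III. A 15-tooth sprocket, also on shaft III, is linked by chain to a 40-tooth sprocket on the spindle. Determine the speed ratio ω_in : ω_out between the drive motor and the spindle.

8

Each stage contributes driven/driver: gear mesh 18/30 = 0.6, internal gear 155/31 = 5, chain 40/15 = 2.6667.
Overall: 0.6 × 5 × 2.6667 = 8.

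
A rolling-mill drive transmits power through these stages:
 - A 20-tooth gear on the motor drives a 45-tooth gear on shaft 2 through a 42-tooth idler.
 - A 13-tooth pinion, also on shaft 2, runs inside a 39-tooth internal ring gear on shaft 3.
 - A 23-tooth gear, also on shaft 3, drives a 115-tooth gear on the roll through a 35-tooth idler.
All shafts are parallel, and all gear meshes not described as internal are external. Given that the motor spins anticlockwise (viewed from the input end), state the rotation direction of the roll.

anticlockwise

the motor → shaft 2: driver → idler → driven is 2 external meshes, 2 reversals → CCW.
shaft 2 → shaft 3: internal mesh, same direction → CCW.
shaft 3 → the roll: driver → idler → driven is 2 external meshes, 2 reversals → CCW.
4 reversals in total — an even number — so the roll turns the same way as the motor.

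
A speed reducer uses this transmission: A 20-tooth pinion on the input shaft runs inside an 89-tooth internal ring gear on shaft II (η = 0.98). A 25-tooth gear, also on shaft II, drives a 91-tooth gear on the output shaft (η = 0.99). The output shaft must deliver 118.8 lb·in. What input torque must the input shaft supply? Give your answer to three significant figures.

7.56 lb·in

Overall ratio R = 4.45 × 3.64 = 16.198; overall efficiency η = 0.98 × 0.99 = 0.9702.
Input torque = output torque / (R × η) = 118.8 / (16.198 × 0.9702) = 7.5595 lb·in.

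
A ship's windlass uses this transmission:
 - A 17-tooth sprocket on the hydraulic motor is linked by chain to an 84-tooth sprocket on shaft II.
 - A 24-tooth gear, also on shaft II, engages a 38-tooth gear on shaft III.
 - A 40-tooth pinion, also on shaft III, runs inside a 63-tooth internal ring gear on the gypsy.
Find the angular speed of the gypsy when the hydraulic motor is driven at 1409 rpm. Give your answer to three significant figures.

114 rpm

the hydraulic motor → shaft II (chain, 84/17): 1409 ÷ 4.9412 = 285.15 rpm
shaft II → shaft III (gear mesh, 38/24): 285.15 ÷ 1.5833 = 180.1 rpm
shaft III → the gypsy (internal gear, 63/40): 180.1 ÷ 1.575 = 114.35 rpm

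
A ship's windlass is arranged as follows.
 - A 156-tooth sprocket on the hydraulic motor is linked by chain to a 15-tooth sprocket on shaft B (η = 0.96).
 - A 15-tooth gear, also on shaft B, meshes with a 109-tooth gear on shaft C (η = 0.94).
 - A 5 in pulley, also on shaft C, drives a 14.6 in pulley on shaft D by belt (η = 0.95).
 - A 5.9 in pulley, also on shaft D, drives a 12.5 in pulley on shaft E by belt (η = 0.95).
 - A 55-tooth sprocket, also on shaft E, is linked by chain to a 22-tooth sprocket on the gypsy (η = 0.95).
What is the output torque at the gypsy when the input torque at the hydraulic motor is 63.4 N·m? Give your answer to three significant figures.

Chain: ratio = 15/156 = 0.096154; torque at shaft B = 63.4 × 0.096154 × 0.96 = 5.8523 N·m.
Gear mesh: ratio = 109/15 = 7.2667; torque at shaft C = 5.8523 × 7.2667 × 0.94 = 39.975 N·m.
Belt: ratio = 14.6/5 = 2.92; torque at shaft D = 39.975 × 2.92 × 0.95 = 110.89 N·m.
Belt: ratio = 12.5/5.9 = 2.1186; torque at shaft E = 110.89 × 2.1186 × 0.95 = 223.19 N·m.
Chain: ratio = 22/55 = 0.4; torque at the gypsy = 223.19 × 0.4 × 0.95 = 84.813 N·m.

84.8 N·m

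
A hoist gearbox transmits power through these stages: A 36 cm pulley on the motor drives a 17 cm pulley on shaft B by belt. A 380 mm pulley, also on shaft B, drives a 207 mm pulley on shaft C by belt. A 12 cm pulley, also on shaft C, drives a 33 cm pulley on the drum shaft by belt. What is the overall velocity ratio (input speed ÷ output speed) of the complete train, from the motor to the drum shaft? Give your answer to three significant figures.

0.707

Each stage contributes driven/driver: belt 17/36 = 0.47222, belt 207/380 = 0.54474, belt 33/12 = 2.75.
Overall: 0.47222 × 0.54474 × 2.75 = 0.7074.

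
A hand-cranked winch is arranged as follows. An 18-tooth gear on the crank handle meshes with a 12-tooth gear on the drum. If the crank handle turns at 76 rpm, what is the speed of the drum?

Gear mesh: ratio = 12/18 = 0.66667, so the drum turns at 76 / 0.66667 = 114 rpm.

114 rpm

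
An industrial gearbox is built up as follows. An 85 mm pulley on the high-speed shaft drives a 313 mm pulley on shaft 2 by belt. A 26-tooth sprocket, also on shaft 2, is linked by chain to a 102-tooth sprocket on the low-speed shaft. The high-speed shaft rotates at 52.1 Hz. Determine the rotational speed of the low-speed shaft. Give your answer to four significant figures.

the high-speed shaft → shaft 2 (belt, 313/85): 52.1 ÷ 3.6824 = 14.149 Hz
shaft 2 → the low-speed shaft (chain, 102/26): 14.149 ÷ 3.9231 = 3.6065 Hz

3.606 Hz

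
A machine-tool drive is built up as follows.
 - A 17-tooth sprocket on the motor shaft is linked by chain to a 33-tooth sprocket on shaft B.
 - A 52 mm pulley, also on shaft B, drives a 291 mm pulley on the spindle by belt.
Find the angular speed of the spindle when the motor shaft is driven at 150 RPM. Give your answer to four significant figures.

13.81 RPM

Chain: ratio = 33/17 = 1.9412, so shaft B turns at 150 / 1.9412 = 77.273 RPM.
Belt: ratio = 291/52 = 5.5962, so the spindle turns at 77.273 / 5.5962 = 13.808 RPM.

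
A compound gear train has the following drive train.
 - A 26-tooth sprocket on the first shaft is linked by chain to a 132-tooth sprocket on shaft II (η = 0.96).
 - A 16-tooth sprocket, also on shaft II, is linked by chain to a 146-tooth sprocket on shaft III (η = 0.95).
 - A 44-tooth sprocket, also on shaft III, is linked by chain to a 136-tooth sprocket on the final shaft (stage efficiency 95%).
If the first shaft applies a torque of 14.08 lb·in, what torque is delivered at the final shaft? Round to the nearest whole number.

1747 lb·in

chain 132/26 = 5.0769 → τ = 14.08·5.0769·0.96 = 68.624 lb·in
chain 146/16 = 9.125 → τ = 68.624·9.125·0.95 = 594.88 lb·in
chain 136/44 = 3.0909 → τ = 594.88·3.0909·0.95 = 1746.8 lb·in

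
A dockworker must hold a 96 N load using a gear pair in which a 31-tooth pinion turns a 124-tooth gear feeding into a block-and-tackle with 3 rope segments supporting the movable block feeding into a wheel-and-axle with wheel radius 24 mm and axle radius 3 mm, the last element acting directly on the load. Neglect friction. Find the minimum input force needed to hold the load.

1 N

Gear pair MA = 124/31 = 4.
Block-and-tackle MA = number of supporting rope parts = 3.
Wheel-and-axle MA = R/r = 24/3 = 8.
Combined ideal MA = 4 × 3 × 8 = 96.
Effort = load / MA = 96 / 96 = 1 N.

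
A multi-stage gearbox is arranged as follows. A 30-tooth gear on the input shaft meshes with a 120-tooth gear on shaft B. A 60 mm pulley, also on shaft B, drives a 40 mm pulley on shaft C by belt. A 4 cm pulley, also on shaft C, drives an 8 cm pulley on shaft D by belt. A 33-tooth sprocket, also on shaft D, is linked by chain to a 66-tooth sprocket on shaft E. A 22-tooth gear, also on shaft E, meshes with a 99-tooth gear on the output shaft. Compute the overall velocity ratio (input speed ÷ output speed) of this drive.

Each stage contributes driven/driver: gear mesh 120/30 = 4, belt 40/60 = 0.66667, belt 8/4 = 2, chain 66/33 = 2, gear mesh 99/22 = 4.5.
Overall: 4 × 0.66667 × 2 × 2 × 4.5 = 48.

48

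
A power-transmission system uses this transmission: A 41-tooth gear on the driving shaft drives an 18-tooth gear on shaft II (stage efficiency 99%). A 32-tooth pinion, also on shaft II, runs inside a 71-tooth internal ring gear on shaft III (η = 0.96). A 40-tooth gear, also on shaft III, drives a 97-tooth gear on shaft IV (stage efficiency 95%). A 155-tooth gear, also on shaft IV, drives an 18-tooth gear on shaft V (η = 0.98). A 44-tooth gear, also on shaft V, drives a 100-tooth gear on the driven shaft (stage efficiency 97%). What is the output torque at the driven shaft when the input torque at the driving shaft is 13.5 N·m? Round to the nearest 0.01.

7.22 N·m

After the gear mesh (18/41): 13.5 × 0.43902 × 0.99 = 5.8676 N·m
After the internal gear (71/32): 5.8676 × 2.2188 × 0.96 = 12.498 N·m
After the gear mesh (97/40): 12.498 × 2.425 × 0.95 = 28.792 N·m
After the gear mesh (18/155): 28.792 × 0.11613 × 0.98 = 3.2767 N·m
After the gear mesh (100/44): 3.2767 × 2.2727 × 0.97 = 7.2237 N·m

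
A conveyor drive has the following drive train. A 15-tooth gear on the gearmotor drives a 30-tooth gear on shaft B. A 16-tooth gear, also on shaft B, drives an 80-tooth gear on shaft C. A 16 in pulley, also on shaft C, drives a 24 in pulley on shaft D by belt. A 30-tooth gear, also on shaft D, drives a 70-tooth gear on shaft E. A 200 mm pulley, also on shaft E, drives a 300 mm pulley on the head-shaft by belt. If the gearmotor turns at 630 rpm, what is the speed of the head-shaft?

12 rpm

the gearmotor → shaft B (gear mesh, 30/15): 630 ÷ 2 = 315 rpm
shaft B → shaft C (gear mesh, 80/16): 315 ÷ 5 = 63 rpm
shaft C → shaft D (belt, 24/16): 63 ÷ 1.5 = 42 rpm
shaft D → shaft E (gear mesh, 70/30): 42 ÷ 2.3333 = 18 rpm
shaft E → the head-shaft (belt, 300/200): 18 ÷ 1.5 = 12 rpm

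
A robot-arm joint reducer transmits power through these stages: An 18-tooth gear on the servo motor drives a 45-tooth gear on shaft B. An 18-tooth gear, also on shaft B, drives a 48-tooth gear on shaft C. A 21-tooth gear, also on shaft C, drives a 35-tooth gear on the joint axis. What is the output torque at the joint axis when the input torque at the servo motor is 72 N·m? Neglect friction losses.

800 N·m

gear mesh 45/18 = 2.5 → τ = 72·2.5 = 180 N·m
gear mesh 48/18 = 2.6667 → τ = 180·2.6667 = 480 N·m
gear mesh 35/21 = 1.6667 → τ = 480·1.6667 = 800 N·m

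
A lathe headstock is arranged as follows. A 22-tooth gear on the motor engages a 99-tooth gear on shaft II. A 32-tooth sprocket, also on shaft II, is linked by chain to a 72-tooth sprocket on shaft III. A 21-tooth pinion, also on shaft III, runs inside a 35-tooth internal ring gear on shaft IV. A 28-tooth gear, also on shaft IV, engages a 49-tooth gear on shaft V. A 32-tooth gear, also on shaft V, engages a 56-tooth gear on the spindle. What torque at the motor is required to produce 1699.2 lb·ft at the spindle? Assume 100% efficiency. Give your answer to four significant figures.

Overall ratio R = 4.5 × 2.25 × 1.6667 × 1.75 × 1.75 = 51.68.
Input torque = output torque / R = 1699.2 / 51.68 = 32.879 lb·ft.

32.88 lb·ft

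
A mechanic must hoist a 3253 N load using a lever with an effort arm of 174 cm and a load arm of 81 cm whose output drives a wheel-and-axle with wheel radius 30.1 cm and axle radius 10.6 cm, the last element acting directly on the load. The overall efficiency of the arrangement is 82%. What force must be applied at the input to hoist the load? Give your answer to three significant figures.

Lever MA = effort arm / load arm = 174/81 = 2.1481.
Wheel-and-axle MA = R/r = 30.1/10.6 = 2.8396.
Combined ideal MA = 2.1481 × 2.8396 = 6.0999.
Actual MA = 6.0999 × 0.82 = 5.0019.
Effort = load / actual MA = 3253 / 5.0019 = 650.35 N.

650 N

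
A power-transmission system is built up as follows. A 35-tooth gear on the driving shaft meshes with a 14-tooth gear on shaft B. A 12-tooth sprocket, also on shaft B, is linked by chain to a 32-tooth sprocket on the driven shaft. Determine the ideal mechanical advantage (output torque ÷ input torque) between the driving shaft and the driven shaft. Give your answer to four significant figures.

1.067

Each stage contributes driven/driver: gear mesh 14/35 = 0.4, chain 32/12 = 2.6667.
Overall: 0.4 × 2.6667 = 1.0667.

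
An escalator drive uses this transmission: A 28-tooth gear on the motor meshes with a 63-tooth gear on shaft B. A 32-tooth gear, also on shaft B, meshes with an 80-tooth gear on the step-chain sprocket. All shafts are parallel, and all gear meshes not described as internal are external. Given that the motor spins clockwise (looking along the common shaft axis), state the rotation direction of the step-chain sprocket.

clockwise

the motor → shaft B: external mesh, 1 reversal → CCW.
shaft B → the step-chain sprocket: external mesh, 1 reversal → CW.
2 reversals in total — an even number — so the step-chain sprocket turns the same way as the motor.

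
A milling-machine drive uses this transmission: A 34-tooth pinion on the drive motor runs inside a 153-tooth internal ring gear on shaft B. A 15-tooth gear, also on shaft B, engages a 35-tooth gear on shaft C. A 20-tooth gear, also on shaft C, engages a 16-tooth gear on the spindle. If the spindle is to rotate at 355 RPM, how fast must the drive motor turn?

Overall ratio R = 4.5 × 2.3333 × 0.8 = 8.4.
Required input speed = output speed × R = 355 × 8.4 = 2982 RPM.

2982 RPM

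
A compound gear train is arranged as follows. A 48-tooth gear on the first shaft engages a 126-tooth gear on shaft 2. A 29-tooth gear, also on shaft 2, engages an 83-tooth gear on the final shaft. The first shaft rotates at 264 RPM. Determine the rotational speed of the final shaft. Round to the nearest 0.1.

35.1 RPM

the first shaft → shaft 2 (gear mesh, 126/48): 264 ÷ 2.625 = 100.57 RPM
shaft 2 → the final shaft (gear mesh, 83/29): 100.57 ÷ 2.8621 = 35.139 RPM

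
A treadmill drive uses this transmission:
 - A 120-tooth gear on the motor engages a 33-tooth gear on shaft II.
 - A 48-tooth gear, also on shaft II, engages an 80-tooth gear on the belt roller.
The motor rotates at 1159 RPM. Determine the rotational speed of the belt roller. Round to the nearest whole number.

the motor → shaft II (gear mesh, 33/120): 1159 ÷ 0.275 = 4214.5 RPM
shaft II → the belt roller (gear mesh, 80/48): 4214.5 ÷ 1.6667 = 2528.7 RPM

2529 RPM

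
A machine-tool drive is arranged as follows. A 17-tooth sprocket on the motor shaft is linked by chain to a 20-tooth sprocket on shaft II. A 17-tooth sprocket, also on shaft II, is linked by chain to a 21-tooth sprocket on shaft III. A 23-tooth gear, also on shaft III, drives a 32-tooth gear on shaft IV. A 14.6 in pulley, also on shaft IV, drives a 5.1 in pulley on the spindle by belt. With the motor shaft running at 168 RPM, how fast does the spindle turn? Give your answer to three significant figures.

238 RPM

chain 20/17 = 1.1765 → 168/1.1765 = 142.8 RPM
chain 21/17 = 1.2353 → 142.8/1.2353 = 115.6 RPM
gear mesh 32/23 = 1.3913 → 115.6/1.3913 = 83.087 RPM
belt 5.1/14.6 = 0.34932 → 83.087/0.34932 = 237.86 RPM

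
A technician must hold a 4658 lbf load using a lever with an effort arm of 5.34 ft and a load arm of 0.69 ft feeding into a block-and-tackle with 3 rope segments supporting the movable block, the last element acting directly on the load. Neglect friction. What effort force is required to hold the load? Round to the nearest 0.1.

200.6 lbf

Lever MA = effort arm / load arm = 5.34/0.69 = 7.7391.
Block-and-tackle MA = number of supporting rope parts = 3.
Combined ideal MA = 7.7391 × 3 = 23.217.
Effort = load / MA = 4658 / 23.217 = 200.63 lbf.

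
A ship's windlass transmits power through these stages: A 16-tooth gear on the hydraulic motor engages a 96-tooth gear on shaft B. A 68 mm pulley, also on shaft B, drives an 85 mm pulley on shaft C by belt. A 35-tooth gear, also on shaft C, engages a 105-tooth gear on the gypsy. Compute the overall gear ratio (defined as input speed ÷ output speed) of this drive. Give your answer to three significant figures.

22.5

Each stage contributes driven/driver: gear mesh 96/16 = 6, belt 85/68 = 1.25, gear mesh 105/35 = 3.
Overall: 6 × 1.25 × 3 = 22.5.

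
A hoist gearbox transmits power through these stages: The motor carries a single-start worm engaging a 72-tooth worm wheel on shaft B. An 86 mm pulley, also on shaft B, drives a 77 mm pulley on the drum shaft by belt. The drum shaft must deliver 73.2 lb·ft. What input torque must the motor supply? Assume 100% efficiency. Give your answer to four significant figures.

1.135 lb·ft

Overall ratio R = 72 × 0.89535 = 64.465.
Input torque = output torque / R = 73.2 / 64.465 = 1.1355 lb·ft.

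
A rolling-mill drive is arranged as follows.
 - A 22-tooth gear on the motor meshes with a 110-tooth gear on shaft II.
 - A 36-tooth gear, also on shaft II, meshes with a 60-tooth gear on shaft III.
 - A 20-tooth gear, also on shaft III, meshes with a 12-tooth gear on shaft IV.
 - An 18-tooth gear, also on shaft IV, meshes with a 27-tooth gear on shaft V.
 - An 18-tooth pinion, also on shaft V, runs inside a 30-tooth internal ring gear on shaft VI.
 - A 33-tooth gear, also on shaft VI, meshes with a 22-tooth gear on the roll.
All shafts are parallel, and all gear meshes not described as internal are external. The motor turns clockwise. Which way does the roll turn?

the motor → shaft II: external mesh, 1 reversal → CCW.
shaft II → shaft III: external mesh, 1 reversal → CW.
shaft III → shaft IV: external mesh, 1 reversal → CCW.
shaft IV → shaft V: external mesh, 1 reversal → CW.
shaft V → shaft VI: internal mesh, same direction → CW.
shaft VI → the roll: external mesh, 1 reversal → CCW.
5 reversals in total — an odd number — so the roll turns opposite to the motor.

counterclockwise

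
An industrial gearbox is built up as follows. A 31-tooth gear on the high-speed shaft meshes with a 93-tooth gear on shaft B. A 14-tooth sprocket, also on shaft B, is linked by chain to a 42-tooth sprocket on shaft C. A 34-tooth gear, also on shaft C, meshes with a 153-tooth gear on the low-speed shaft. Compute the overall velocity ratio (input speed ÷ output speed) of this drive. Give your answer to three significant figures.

40.5

Each stage contributes driven/driver: gear mesh 93/31 = 3, chain 42/14 = 3, gear mesh 153/34 = 4.5.
Overall: 3 × 3 × 4.5 = 40.5.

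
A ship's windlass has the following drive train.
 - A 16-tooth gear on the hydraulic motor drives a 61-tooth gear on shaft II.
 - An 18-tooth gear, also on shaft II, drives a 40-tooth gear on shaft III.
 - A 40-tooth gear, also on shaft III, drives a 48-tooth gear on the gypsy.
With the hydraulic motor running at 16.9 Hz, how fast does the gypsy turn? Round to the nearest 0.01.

1.66 Hz

gear mesh 61/16 = 3.8125 → 16.9/3.8125 = 4.4328 Hz
gear mesh 40/18 = 2.2222 → 4.4328/2.2222 = 1.9948 Hz
gear mesh 48/40 = 1.2 → 1.9948/1.2 = 1.6623 Hz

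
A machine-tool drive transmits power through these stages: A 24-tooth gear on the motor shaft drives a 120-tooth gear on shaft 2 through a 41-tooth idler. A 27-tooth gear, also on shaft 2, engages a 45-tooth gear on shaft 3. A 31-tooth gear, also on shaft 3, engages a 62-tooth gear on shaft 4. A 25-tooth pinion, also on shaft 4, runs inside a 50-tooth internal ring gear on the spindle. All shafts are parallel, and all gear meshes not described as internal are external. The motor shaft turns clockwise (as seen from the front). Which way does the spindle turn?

clockwise

the motor shaft → shaft 2: driver → idler → driven is 2 external meshes, 2 reversals → CW.
shaft 2 → shaft 3: external mesh, 1 reversal → CCW.
shaft 3 → shaft 4: external mesh, 1 reversal → CW.
shaft 4 → the spindle: internal mesh, same direction → CW.
4 reversals in total — an even number — so the spindle turns the same way as the motor shaft.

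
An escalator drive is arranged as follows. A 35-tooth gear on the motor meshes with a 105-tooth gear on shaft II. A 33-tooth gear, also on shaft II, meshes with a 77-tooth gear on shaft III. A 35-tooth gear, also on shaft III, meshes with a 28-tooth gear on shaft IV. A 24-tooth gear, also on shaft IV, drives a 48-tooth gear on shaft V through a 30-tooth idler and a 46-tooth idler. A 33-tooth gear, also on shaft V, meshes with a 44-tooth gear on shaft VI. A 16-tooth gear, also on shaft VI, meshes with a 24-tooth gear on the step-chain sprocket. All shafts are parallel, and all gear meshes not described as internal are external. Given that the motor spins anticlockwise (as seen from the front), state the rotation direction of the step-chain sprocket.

the motor → shaft II: external mesh, 1 reversal → CW.
shaft II → shaft III: external mesh, 1 reversal → CCW.
shaft III → shaft IV: external mesh, 1 reversal → CW.
shaft IV → shaft V: driver → idler → idler → driven is 3 external meshes, 3 reversals → CCW.
shaft V → shaft VI: external mesh, 1 reversal → CW.
shaft VI → the step-chain sprocket: external mesh, 1 reversal → CCW.
8 reversals in total — an even number — so the step-chain sprocket turns the same way as the motor.

anticlockwise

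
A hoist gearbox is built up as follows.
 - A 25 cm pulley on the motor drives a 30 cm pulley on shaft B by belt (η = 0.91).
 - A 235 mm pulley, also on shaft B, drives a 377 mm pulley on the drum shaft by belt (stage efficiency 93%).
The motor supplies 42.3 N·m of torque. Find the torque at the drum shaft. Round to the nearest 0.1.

68.9 N·m

After the belt (30/25): 42.3 × 1.2 × 0.91 = 46.192 N·m
After the belt (377/235): 46.192 × 1.6043 × 0.93 = 68.916 N·m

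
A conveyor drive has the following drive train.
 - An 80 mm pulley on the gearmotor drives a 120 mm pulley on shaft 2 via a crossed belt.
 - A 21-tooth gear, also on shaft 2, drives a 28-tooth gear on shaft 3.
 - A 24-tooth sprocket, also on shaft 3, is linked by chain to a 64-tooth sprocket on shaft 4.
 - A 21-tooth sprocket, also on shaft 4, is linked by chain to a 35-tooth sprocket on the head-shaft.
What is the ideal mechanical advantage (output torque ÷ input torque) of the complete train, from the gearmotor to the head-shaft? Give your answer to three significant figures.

8.89

Each stage contributes driven/driver: belt 120/80 = 1.5, gear mesh 28/21 = 1.3333, chain 64/24 = 2.6667, chain 35/21 = 1.6667.
Overall: 1.5 × 1.3333 × 2.6667 × 1.6667 = 8.8889.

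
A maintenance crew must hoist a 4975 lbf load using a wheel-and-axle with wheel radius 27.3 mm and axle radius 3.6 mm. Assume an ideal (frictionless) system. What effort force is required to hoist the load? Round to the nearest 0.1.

656.0 lbf

Wheel-and-axle MA = R/r = 27.3/3.6 = 7.5833.
Effort = load / MA = 4975 / 7.5833 = 656.04 lbf.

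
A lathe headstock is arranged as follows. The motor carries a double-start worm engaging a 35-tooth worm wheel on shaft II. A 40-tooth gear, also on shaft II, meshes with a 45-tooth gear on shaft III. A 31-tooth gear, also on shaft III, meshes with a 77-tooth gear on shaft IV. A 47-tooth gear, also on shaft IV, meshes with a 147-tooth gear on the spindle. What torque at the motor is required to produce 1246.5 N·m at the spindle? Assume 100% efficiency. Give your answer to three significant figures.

8.15 N·m

Overall ratio R = 17.5 × 1.125 × 2.4839 × 3.1277 = 152.95.
Input torque = output torque / R = 1246.5 / 152.95 = 8.1499 N·m.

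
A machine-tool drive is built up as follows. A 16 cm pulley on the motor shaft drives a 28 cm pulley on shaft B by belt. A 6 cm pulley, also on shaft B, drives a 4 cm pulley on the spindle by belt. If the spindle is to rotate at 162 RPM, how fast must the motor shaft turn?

189 RPM

Overall ratio R = 1.75 × 0.66667 = 1.1667.
Required input speed = output speed × R = 162 × 1.1667 = 189 RPM.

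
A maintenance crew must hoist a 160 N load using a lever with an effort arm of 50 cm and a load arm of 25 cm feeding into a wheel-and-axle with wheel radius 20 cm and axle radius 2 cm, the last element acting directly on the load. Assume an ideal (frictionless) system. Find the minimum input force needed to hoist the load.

8 N

Lever MA = effort arm / load arm = 50/25 = 2.
Wheel-and-axle MA = R/r = 20/2 = 10.
Combined ideal MA = 2 × 10 = 20.
Effort = load / MA = 160 / 20 = 8 N.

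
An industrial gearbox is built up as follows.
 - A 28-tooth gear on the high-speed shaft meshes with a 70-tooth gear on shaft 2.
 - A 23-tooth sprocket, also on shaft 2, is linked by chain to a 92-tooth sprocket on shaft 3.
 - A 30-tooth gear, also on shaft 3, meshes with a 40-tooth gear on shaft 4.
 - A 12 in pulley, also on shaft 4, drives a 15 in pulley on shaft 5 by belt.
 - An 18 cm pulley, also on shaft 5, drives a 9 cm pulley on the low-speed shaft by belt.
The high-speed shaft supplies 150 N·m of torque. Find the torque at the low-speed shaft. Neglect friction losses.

1250 N·m

Gear mesh: ratio = 70/28 = 2.5; torque at shaft 2 = 150 × 2.5 = 375 N·m.
Chain: ratio = 92/23 = 4; torque at shaft 3 = 375 × 4 = 1500 N·m.
Gear mesh: ratio = 40/30 = 1.3333; torque at shaft 4 = 1500 × 1.3333 = 2000 N·m.
Belt: ratio = 15/12 = 1.25; torque at shaft 5 = 2000 × 1.25 = 2500 N·m.
Belt: ratio = 9/18 = 0.5; torque at the low-speed shaft = 2500 × 0.5 = 1250 N·m.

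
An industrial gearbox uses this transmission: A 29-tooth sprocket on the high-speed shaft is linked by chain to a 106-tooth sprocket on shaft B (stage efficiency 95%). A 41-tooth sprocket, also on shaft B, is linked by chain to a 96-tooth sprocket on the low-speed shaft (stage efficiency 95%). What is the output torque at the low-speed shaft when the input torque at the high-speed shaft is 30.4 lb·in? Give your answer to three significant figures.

235 lb·in

After the chain (106/29): 30.4 × 3.6552 × 0.95 = 105.56 lb·in
After the chain (96/41): 105.56 × 2.3415 × 0.95 = 234.81 lb·in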